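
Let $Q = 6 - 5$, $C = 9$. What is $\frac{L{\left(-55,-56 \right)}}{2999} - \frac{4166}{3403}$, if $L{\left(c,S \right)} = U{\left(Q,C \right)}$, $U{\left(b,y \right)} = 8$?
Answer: $- \frac{12466610}{10205597} \approx -1.2215$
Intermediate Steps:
$Q = 1$
$L{\left(c,S \right)} = 8$
$\frac{L{\left(-55,-56 \right)}}{2999} - \frac{4166}{3403} = \frac{8}{2999} - \frac{4166}{3403} = - \frac{12466610}{10205597}$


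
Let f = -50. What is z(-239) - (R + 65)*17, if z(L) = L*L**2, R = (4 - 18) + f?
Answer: -13651936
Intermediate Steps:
R = -64 (R = (4 - 18) - 50 = -14 - 50 = -64)
z(L) = L**3
z(-239) - (R + 65)*17 = (-239)**3 - (-64 + 65)*17 = -13651919 - 17 = -13651936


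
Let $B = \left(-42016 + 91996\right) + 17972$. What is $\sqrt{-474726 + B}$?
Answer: $i \sqrt{406774} \approx 637.79 i$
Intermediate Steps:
$B = 67952$ ($B = 49980 + 17972 = 67952$)
$\sqrt{-474726 + B} = \sqrt{-474726 + 67952} = \sqrt{-406774} = i \sqrt{406774}$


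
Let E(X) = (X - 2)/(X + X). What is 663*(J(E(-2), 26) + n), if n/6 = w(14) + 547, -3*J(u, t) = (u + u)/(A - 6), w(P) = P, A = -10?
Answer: 17853485/8 ≈ 2.2317e+6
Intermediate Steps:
E(X) = (-2 + X)/(2*X) (E(X) = (-2 + X)/((2*X)) = (-2 + X)*(1/(2*X)) = (-2 + X)/(2*X))
J(u, t) = u/24 (J(u, t) = -(u + u)/(3*(-10 - 6)) = -2*u/(3*(-16)) = -2*u*(-1)/(3*16) = -(-1)*u/24 = u/24)
n = 3366 (n = 6*(14 + 547) = 6*561 = 3366)
663*(J(E(-2), 26) + n) = 663*(((1/2)*(-2 - 2)/(-2))/24 + 3366) = 663*(((1/2)*(-1/2)*(-4))/24 + 3366) = 663*((1/24)*1 + 3366) = 663*(1/24 + 3366) = 663*(80785/24) = 17853485/8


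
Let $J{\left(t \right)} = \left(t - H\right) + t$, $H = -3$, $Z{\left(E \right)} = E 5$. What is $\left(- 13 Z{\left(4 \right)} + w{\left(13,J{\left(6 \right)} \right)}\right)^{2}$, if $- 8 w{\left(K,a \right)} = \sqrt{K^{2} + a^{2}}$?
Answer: $\frac{\left(2080 + \sqrt{394}\right)^{2}}{64} \approx 68896.0$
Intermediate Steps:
$Z{\left(E \right)} = 5 E$
$J{\left(t \right)} = 3 + 2 t$ ($J{\left(t \right)} = \left(t - -3\right) + t = \left(t + 3\right) + t = \left(3 + t\right) + t = 3 + 2 t$)
$w{\left(K,a \right)} = - \frac{\sqrt{K^{2} + a^{2}}}{8}$
$\left(- 13 Z{\left(4 \right)} + w{\left(13,J{\left(6 \right)} \right)}\right)^{2} = \left(- 13 \cdot 5 \cdot 4 - \frac{\sqrt{13^{2} + \left(3 + 2 \cdot 6\right)^{2}}}{8}\right)^{2} = \left(\left(-13\right) 20 - \frac{\sqrt{169 + \left(3 + 12\right)^{2}}}{8}\right)^{2} = \left(-260 - \frac{\sqrt{169 + 15^{2}}}{8}\right)^{2} = \left(-260 - \frac{\sqrt{169 + 225}}{8}\right)^{2} = \left(-260 - \frac{\sqrt{394}}{8}\right)^{2}$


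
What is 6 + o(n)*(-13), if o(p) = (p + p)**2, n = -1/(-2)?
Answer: -7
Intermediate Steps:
n = 1/2 (n = -1*(-1/2) = 1/2 ≈ 0.50000)
o(p) = 4*p**2 (o(p) = (2*p)**2 = 4*p**2)
6 + o(n)*(-13) = 6 + (4*(1/2)**2)*(-13) = 6 + (4*(1/4))*(-13) = 6 + 1*(-13) = 6 - 13 = -7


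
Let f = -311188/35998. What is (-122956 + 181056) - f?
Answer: 1045897494/17999 ≈ 58109.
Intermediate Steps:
f = -155594/17999 (f = -311188*1/35998 = -155594/17999 ≈ -8.6446)
(-122956 + 181056) - f = (-122956 + 181056) - 1*(-155594/17999) = 58100 + 155594/17999 = 1045897494/17999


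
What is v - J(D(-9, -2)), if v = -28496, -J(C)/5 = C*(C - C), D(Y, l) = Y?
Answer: -28496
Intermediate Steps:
J(C) = 0 (J(C) = -5*C*(C - C) = -5*C*0 = -5*0 = 0)
v - J(D(-9, -2)) = -28496 - 1*0 = -28496 + 0 = -28496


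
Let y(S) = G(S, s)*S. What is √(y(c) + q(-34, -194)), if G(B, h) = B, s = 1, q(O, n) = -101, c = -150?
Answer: √22399 ≈ 149.66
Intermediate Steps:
y(S) = S² (y(S) = S*S = S²)
√(y(c) + q(-34, -194)) = √((-150)² - 101) = √(22500 - 101) = √22399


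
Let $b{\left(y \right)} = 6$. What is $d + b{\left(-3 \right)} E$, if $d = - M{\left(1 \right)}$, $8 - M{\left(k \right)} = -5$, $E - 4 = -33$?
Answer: $-187$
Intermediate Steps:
$E = -29$ ($E = 4 - 33 = -29$)
$M{\left(k \right)} = 13$ ($M{\left(k \right)} = 8 - -5 = 8 + 5 = 13$)
$d = -13$ ($d = \left(-1\right) 13 = -13$)
$d + b{\left(-3 \right)} E = -13 + 6 \left(-29\right) = -13 - 174 = -187$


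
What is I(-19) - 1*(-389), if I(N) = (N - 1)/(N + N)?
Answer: 7401/19 ≈ 389.53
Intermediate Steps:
I(N) = (-1 + N)/(2*N) (I(N) = (-1 + N)/((2*N)) = (-1 + N)*(1/(2*N)) = (-1 + N)/(2*N))
I(-19) - 1*(-389) = (½)*(-1 - 19)/(-19) - 1*(-389) = (½)*(-1/19)*(-20) + 389 = 10/19 + 389 = 7401/19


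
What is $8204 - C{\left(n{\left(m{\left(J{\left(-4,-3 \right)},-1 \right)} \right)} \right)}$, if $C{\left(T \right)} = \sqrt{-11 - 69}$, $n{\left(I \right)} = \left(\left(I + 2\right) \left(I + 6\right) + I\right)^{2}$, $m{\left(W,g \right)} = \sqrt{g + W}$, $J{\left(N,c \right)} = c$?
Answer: $8204 - 4 i \sqrt{5} \approx 8204.0 - 8.9443 i$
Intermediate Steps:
$m{\left(W,g \right)} = \sqrt{W + g}$
$n{\left(I \right)} = \left(I + \left(2 + I\right) \left(6 + I\right)\right)^{2}$ ($n{\left(I \right)} = \left(\left(2 + I\right) \left(6 + I\right) + I\right)^{2} = \left(I + \left(2 + I\right) \left(6 + I\right)\right)^{2}$)
$C{\left(T \right)} = 4 i \sqrt{5}$ ($C{\left(T \right)} = \sqrt{-80} = 4 i \sqrt{5}$)
$8204 - C{\left(n{\left(m{\left(J{\left(-4,-3 \right)},-1 \right)} \right)} \right)} = 8204 - 4 i \sqrt{5}$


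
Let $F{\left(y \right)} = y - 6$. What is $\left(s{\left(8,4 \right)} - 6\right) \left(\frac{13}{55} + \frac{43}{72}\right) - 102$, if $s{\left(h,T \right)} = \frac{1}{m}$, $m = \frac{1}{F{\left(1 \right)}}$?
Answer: $- \frac{40021}{360} \approx -111.17$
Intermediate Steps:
$F{\left(y \right)} = -6 + y$ ($F{\left(y \right)} = y - 6 = -6 + y$)
$m = - \frac{1}{5}$ ($m = \frac{1}{-6 + 1} = \frac{1}{-5} = - \frac{1}{5} \approx -0.2$)
$s{\left(h,T \right)} = -5$ ($s{\left(h,T \right)} = \frac{1}{- \frac{1}{5}} = -5$)
$\left(s{\left(8,4 \right)} - 6\right) \left(\frac{13}{55} + \frac{43}{72}\right) - 102 = \left(-5 - 6\right) \left(\frac{13}{55} + \frac{43}{72}\right) - 102 = \left(-5 - 6\right) \left(13 \cdot \frac{1}{55} + 43 \cdot \frac{1}{72}\right) - 102 = - 11 \left(\frac{13}{55} + \frac{43}{72}\right) - 102 = \left(-11\right) \frac{3301}{3960} - 102 = - \frac{3301}{360} - 102 = - \frac{40021}{360}$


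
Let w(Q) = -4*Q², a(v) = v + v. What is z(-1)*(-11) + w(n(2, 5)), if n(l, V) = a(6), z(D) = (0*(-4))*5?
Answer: -576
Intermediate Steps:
z(D) = 0 (z(D) = 0*5 = 0)
a(v) = 2*v
n(l, V) = 12 (n(l, V) = 2*6 = 12)
z(-1)*(-11) + w(n(2, 5)) = 0*(-11) - 4*12² = 0 - 4*144 = 0 - 576 = -576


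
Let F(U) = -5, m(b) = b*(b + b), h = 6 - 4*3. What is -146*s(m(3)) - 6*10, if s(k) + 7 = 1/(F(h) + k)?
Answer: 12360/13 ≈ 950.77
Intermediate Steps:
h = -6 (h = 6 - 12 = -6)
m(b) = 2*b² (m(b) = b*(2*b) = 2*b²)
s(k) = -7 + 1/(-5 + k)
-146*s(m(3)) - 6*10 = -146*(36 - 14*3²)/(-5 + 2*3²) - 6*10 = -146*(36 - 14*9)/(-5 + 2*9) - 60 = -146*(36 - 7*18)/(-5 + 18) - 60 = -146*(36 - 126)/13 - 60 = -146*(-90)/13 - 60 = -146*(-90/13) - 60 = 13140/13 - 60 = 12360/13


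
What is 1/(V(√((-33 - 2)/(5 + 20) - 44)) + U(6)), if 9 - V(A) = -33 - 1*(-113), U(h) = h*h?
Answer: -1/35 ≈ -0.028571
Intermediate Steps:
U(h) = h²
V(A) = -71 (V(A) = 9 - (-33 - 1*(-113)) = 9 - (-33 + 113) = 9 - 1*80 = 9 - 80 = -71)
1/(V(√((-33 - 2)/(5 + 20) - 44)) + U(6)) = 1/(-71 + 6²) = 1/(-71 + 36) = 1/(-35) = -1/35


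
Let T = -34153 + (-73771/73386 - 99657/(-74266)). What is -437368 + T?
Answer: -642456885440170/1362521169 ≈ -4.7152e+5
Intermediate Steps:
T = -46533726796978/1362521169 (T = -34153 + (-73771*1/73386 - 99657*(-1/74266)) = -34153 + (-73771/73386 + 99657/74266) = -34153 + 458687879/1362521169 = -46533726796978/1362521169 ≈ -34153.)
-437368 + T = -437368 - 46533726796978/1362521169 = -642456885440170/1362521169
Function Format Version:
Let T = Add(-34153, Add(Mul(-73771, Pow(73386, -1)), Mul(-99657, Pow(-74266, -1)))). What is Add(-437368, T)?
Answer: Rational(-642456885440170, 1362521169) ≈ -4.7152e+5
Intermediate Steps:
T = Rational(-46533726796978, 1362521169) (T = Add(-34153, Add(Mul(-73771, Rational(1, 73386)), Mul(-99657, Rational(-1, 74266)))) = Add(-34153, Add(Rational(-73771, 73386), Rational(99657, 74266))) = Add(-34153, Rational(458687879, 1362521169)) = Rational(-46533726796978, 1362521169) ≈ -34153.)
Add(-437368, T) = Add(-437368, Rational(-46533726796978, 1362521169)) = Rational(-642456885440170, 1362521169)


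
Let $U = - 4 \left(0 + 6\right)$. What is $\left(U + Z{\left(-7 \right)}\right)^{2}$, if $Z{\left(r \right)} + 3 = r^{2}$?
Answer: $484$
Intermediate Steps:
$Z{\left(r \right)} = -3 + r^{2}$
$U = -24$ ($U = \left(-4\right) 6 = -24$)
$\left(U + Z{\left(-7 \right)}\right)^{2} = \left(-24 - \left(3 - \left(-7\right)^{2}\right)\right)^{2} = \left(-24 + \left(-3 + 49\right)\right)^{2} = \left(-24 + 46\right)^{2} = 22^{2} = 484$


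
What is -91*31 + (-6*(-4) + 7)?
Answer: -2790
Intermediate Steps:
-91*31 + (-6*(-4) + 7) = -2821 + (24 + 7) = -2821 + 31 = -2790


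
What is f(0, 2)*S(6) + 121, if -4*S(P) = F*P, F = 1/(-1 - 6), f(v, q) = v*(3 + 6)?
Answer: 121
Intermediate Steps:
f(v, q) = 9*v (f(v, q) = v*9 = 9*v)
F = -⅐ (F = 1/(-7) = -⅐ ≈ -0.14286)
S(P) = P/28 (S(P) = -(-1)*P/28 = P/28)
f(0, 2)*S(6) + 121 = (9*0)*((1/28)*6) + 121 = 0*(3/14) + 121 = 0 + 121 = 121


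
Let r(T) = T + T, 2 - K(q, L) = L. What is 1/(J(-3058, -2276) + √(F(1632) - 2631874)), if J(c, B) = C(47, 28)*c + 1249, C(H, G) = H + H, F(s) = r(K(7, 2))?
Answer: -286203/81914789083 - I*√2631874/81914789083 ≈ -3.4939e-6 - 1.9805e-8*I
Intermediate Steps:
K(q, L) = 2 - L
r(T) = 2*T
F(s) = 0 (F(s) = 2*(2 - 1*2) = 2*(2 - 2) = 2*0 = 0)
C(H, G) = 2*H
J(c, B) = 1249 + 94*c (J(c, B) = (2*47)*c + 1249 = 94*c + 1249 = 1249 + 94*c)
1/(J(-3058, -2276) + √(F(1632) - 2631874)) = 1/((1249 + 94*(-3058)) + √(0 - 2631874)) = 1/((1249 - 287452) + √(-2631874)) = 1/(-286203 + I*√2631874)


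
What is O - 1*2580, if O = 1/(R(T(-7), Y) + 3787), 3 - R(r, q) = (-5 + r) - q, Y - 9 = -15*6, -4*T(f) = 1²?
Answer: -38331056/14857 ≈ -2580.0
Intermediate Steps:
T(f) = -¼ (T(f) = -¼*1² = -¼*1 = -¼)
Y = -81 (Y = 9 - 15*6 = 9 - 90 = -81)
R(r, q) = 8 + q - r (R(r, q) = 3 - ((-5 + r) - q) = 3 - (-5 + r - q) = 3 + (5 + q - r) = 8 + q - r)
O = 4/14857 (O = 1/((8 - 81 - 1*(-¼)) + 3787) = 1/((8 - 81 + ¼) + 3787) = 1/(-291/4 + 3787) = 1/(14857/4) = 4/14857 ≈ 0.00026923)
O - 1*2580 = 4/14857 - 1*2580 = 4/14857 - 2580 = -38331056/14857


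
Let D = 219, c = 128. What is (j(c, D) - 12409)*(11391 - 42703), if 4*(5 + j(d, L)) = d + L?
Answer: 385990852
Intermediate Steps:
j(d, L) = -5 + L/4 + d/4 (j(d, L) = -5 + (d + L)/4 = -5 + (L + d)/4 = -5 + (L/4 + d/4) = -5 + L/4 + d/4)
(j(c, D) - 12409)*(11391 - 42703) = ((-5 + (¼)*219 + (¼)*128) - 12409)*(11391 - 42703) = ((-5 + 219/4 + 32) - 12409)*(-31312) = (327/4 - 12409)*(-31312) = -49309/4*(-31312) = 385990852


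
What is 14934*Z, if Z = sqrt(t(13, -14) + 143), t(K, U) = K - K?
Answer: 14934*sqrt(143) ≈ 1.7858e+5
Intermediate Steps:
t(K, U) = 0
Z = sqrt(143) (Z = sqrt(0 + 143) = sqrt(143) ≈ 11.958)
14934*Z = 14934*sqrt(143)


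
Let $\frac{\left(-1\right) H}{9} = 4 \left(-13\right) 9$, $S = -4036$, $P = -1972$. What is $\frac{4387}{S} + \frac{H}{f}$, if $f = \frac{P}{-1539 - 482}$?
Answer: $\frac{8586901277}{1989748} \approx 4315.6$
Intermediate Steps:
$H = 4212$ ($H = - 9 \cdot 4 \left(-13\right) 9 = - 9 \left(\left(-52\right) 9\right) = \left(-9\right) \left(-468\right) = 4212$)
$f = \frac{1972}{2021}$ ($f = - \frac{1972}{-1539 - 482} = - \frac{1972}{-2021} = \left(-1972\right) \left(- \frac{1}{2021}\right) = \frac{1972}{2021} \approx 0.97575$)
$\frac{4387}{S} + \frac{H}{f} = \frac{4387}{-4036} + \frac{4212}{\frac{1972}{2021}} = 4387 \left(- \frac{1}{4036}\right) + 4212 \cdot \frac{2021}{1972} = - \frac{4387}{4036} + \frac{2128113}{493} = \frac{8586901277}{1989748}$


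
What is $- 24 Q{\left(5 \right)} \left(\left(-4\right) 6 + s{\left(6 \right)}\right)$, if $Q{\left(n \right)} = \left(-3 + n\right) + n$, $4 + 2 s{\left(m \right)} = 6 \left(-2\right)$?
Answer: $5376$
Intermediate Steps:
$s{\left(m \right)} = -8$ ($s{\left(m \right)} = -2 + \frac{6 \left(-2\right)}{2} = -2 + \frac{1}{2} \left(-12\right) = -2 - 6 = -8$)
$Q{\left(n \right)} = -3 + 2 n$
$- 24 Q{\left(5 \right)} \left(\left(-4\right) 6 + s{\left(6 \right)}\right) = - 24 \left(-3 + 2 \cdot 5\right) \left(\left(-4\right) 6 - 8\right) = - 24 \left(-3 + 10\right) \left(-24 - 8\right) = \left(-24\right) 7 \left(-32\right) = \left(-168\right) \left(-32\right) = 5376$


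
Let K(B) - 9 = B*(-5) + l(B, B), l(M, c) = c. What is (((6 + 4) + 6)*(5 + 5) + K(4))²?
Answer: 23409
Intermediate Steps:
K(B) = 9 - 4*B (K(B) = 9 + (B*(-5) + B) = 9 + (-5*B + B) = 9 - 4*B)
(((6 + 4) + 6)*(5 + 5) + K(4))² = (((6 + 4) + 6)*(5 + 5) + (9 - 4*4))² = ((10 + 6)*10 + (9 - 16))² = (16*10 - 7)² = (160 - 7)² = 153² = 23409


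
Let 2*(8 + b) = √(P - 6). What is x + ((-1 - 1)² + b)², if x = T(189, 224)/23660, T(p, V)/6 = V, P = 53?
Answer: 93987/3380 - 4*√47 ≈ 0.38419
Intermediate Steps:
T(p, V) = 6*V
b = -8 + √47/2 (b = -8 + √(53 - 6)/2 = -8 + √47/2 ≈ -4.5722)
x = 48/845 (x = (6*224)/23660 = 1344*(1/23660) = 48/845 ≈ 0.056805)
x + ((-1 - 1)² + b)² = 48/845 + ((-1 - 1)² + (-8 + √47/2))² = 48/845 + ((-2)² + (-8 + √47/2))² = 48/845 + (4 + (-8 + √47/2))² = 48/845 + (-4 + √47/2)²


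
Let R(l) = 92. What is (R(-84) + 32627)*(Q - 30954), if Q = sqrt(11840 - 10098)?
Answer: -1012783926 + 32719*sqrt(1742) ≈ -1.0114e+9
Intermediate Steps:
Q = sqrt(1742) ≈ 41.737
(R(-84) + 32627)*(Q - 30954) = (92 + 32627)*(sqrt(1742) - 30954) = 32719*(-30954 + sqrt(1742)) = -1012783926 + 32719*sqrt(1742)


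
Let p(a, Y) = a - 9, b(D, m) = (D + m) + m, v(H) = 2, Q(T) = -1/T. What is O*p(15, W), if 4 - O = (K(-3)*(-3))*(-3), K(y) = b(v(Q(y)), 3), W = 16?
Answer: -408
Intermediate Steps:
b(D, m) = D + 2*m
p(a, Y) = -9 + a
K(y) = 8 (K(y) = 2 + 2*3 = 2 + 6 = 8)
O = -68 (O = 4 - 8*(-3)*(-3) = 4 - (-24)*(-3) = 4 - 1*72 = 4 - 72 = -68)
O*p(15, W) = -68*(-9 + 15) = -68*6 = -408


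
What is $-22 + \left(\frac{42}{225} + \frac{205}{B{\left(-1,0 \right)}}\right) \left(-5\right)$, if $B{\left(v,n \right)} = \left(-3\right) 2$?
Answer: $\frac{1479}{10} \approx 147.9$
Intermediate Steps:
$B{\left(v,n \right)} = -6$
$-22 + \left(\frac{42}{225} + \frac{205}{B{\left(-1,0 \right)}}\right) \left(-5\right) = -22 + \left(\frac{42}{225} + \frac{205}{-6}\right) \left(-5\right) = -22 + \left(42 \cdot \frac{1}{225} + 205 \left(- \frac{1}{6}\right)\right) \left(-5\right) = -22 + \left(\frac{14}{75} - \frac{205}{6}\right) \left(-5\right) = -22 - - \frac{1699}{10} = -22 + \frac{1699}{10} = \frac{1479}{10}$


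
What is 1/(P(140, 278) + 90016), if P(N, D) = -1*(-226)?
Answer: 1/90242 ≈ 1.1081e-5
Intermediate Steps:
P(N, D) = 226
1/(P(140, 278) + 90016) = 1/(226 + 90016) = 1/90242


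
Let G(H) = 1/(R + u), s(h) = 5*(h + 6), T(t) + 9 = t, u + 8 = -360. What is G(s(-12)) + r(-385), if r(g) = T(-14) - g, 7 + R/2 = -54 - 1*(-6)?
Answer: 173035/478 ≈ 362.00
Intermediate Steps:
u = -368 (u = -8 - 360 = -368)
T(t) = -9 + t
R = -110 (R = -14 + 2*(-54 - 1*(-6)) = -14 + 2*(-54 + 6) = -14 + 2*(-48) = -14 - 96 = -110)
r(g) = -23 - g (r(g) = (-9 - 14) - g = -23 - g)
s(h) = 30 + 5*h (s(h) = 5*(6 + h) = 30 + 5*h)
G(H) = -1/478 (G(H) = 1/(-110 - 368) = 1/(-478) = -1/478)
G(s(-12)) + r(-385) = -1/478 + (-23 - 1*(-385)) = -1/478 + (-23 + 385) = -1/478 + 362 = 173035/478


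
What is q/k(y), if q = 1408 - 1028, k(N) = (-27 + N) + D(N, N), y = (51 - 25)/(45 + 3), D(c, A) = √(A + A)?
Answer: -5791200/402601 - 36480*√39/402601 ≈ -14.950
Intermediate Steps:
D(c, A) = √2*√A (D(c, A) = √(2*A) = √2*√A)
y = 13/24 (y = 26/48 = 26*(1/48) = 13/24 ≈ 0.54167)
k(N) = -27 + N + √2*√N (k(N) = (-27 + N) + √2*√N = -27 + N + √2*√N)
q = 380
q/k(y) = 380/(-27 + 13/24 + √2*√(13/24)) = 380/(-27 + 13/24 + √2*(√78/12)) = 380/(-27 + 13/24 + √39/6) = 380/(-635/24 + √39/6)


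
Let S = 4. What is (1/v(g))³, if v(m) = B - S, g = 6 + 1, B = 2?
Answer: -⅛ ≈ -0.12500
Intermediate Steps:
g = 7
v(m) = -2 (v(m) = 2 - 1*4 = 2 - 4 = -2)
(1/v(g))³ = (1/(-2))³ = (-½)³ = -⅛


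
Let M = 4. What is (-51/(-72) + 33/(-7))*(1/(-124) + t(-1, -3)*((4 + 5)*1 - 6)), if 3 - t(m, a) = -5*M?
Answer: -5757515/20832 ≈ -276.38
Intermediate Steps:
t(m, a) = 23 (t(m, a) = 3 - (-5)*4 = 3 - 1*(-20) = 3 + 20 = 23)
(-51/(-72) + 33/(-7))*(1/(-124) + t(-1, -3)*((4 + 5)*1 - 6)) = (-51/(-72) + 33/(-7))*(1/(-124) + 23*((4 + 5)*1 - 6)) = (-51*(-1/72) + 33*(-⅐))*(-1/124 + 23*(9*1 - 6)) = (17/24 - 33/7)*(-1/124 + 23*(9 - 6)) = -673*(-1/124 + 23*3)/168 = -673*(-1/124 + 69)/168 = -673/168*8555/124 = -5757515/20832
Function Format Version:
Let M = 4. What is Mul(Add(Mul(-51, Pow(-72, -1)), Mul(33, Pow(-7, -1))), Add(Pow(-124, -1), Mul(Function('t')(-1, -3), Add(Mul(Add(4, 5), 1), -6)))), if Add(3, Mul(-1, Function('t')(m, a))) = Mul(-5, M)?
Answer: Rational(-5757515, 20832) ≈ -276.38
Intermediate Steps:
Function('t')(m, a) = 23 (Function('t')(m, a) = Add(3, Mul(-1, Mul(-5, 4))) = Add(3, Mul(-1, -20)) = Add(3, 20) = 23)
Mul(Add(Mul(-51, Pow(-72, -1)), Mul(33, Pow(-7, -1))), Add(Pow(-124, -1), Mul(Function('t')(-1, -3), Add(Mul(Add(4, 5), 1), -6)))) = Mul(Add(Mul(-51, Pow(-72, -1)), Mul(33, Pow(-7, -1))), Add(Pow(-124, -1), Mul(23, Add(Mul(Add(4, 5), 1), -6)))) = Mul(Add(Mul(-51, Rational(-1, 72)), Mul(33, Rational(-1, 7))), Add(Rational(-1, 124), Mul(23, Add(Mul(9, 1), -6)))) = Mul(Add(Rational(17, 24), Rational(-33, 7)), Add(Rational(-1, 124), Mul(23, Add(9, -6)))) = Mul(Rational(-673, 168), Add(Rational(-1, 124), Mul(23, 3))) = Mul(Rational(-673, 168), Add(Rational(-1, 124), 69)) = Mul(Rational(-673, 168), Rational(8555, 124)) = Rational(-5757515, 20832)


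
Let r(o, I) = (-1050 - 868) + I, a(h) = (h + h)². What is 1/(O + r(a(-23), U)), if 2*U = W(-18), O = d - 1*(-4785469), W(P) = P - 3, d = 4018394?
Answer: 2/17603869 ≈ 1.1361e-7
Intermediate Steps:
W(P) = -3 + P
O = 8803863 (O = 4018394 - 1*(-4785469) = 4018394 + 4785469 = 8803863)
a(h) = 4*h² (a(h) = (2*h)² = 4*h²)
U = -21/2 (U = (-3 - 18)/2 = (½)*(-21) = -21/2 ≈ -10.500)
r(o, I) = -1918 + I
1/(O + r(a(-23), U)) = 1/(8803863 + (-1918 - 21/2)) = 1/(8803863 - 3857/2) = 1/(17603869/2) = 2/17603869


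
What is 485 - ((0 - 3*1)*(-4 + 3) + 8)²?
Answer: 364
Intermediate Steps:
485 - ((0 - 3*1)*(-4 + 3) + 8)² = 485 - ((0 - 3)*(-1) + 8)² = 485 - (-3*(-1) + 8)² = 485 - (3 + 8)² = 485 - 1*11² = 485 - 1*121 = 485 - 121 = 364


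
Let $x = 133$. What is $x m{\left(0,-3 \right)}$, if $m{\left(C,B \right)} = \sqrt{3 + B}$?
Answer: $0$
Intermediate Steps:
$x m{\left(0,-3 \right)} = 133 \sqrt{3 - 3} = 133 \sqrt{0} = 133 \cdot 0 = 0$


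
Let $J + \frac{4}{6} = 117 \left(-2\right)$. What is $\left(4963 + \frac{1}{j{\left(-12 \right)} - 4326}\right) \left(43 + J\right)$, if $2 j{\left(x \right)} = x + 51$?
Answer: $- \frac{24579132275}{25839} \approx -9.5124 \cdot 10^{5}$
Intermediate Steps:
$j{\left(x \right)} = \frac{51}{2} + \frac{x}{2}$ ($j{\left(x \right)} = \frac{x + 51}{2} = \frac{51 + x}{2} = \frac{51}{2} + \frac{x}{2}$)
$J = - \frac{704}{3}$ ($J = - \frac{2}{3} + 117 \left(-2\right) = - \frac{2}{3} - 234 = - \frac{704}{3} \approx -234.67$)
$\left(4963 + \frac{1}{j{\left(-12 \right)} - 4326}\right) \left(43 + J\right) = \left(4963 + \frac{1}{\left(\frac{51}{2} + \frac{1}{2} \left(-12\right)\right) - 4326}\right) \left(43 - \frac{704}{3}\right) = \left(4963 + \frac{1}{\left(\frac{51}{2} - 6\right) - 4326}\right) \left(- \frac{575}{3}\right) = \left(4963 + \frac{1}{\frac{39}{2} - 4326}\right) \left(- \frac{575}{3}\right) = \left(4963 + \frac{1}{- \frac{8613}{2}}\right) \left(- \frac{575}{3}\right) = \left(4963 - \frac{2}{8613}\right) \left(- \frac{575}{3}\right) = \frac{42746317}{8613} \left(- \frac{575}{3}\right) = - \frac{24579132275}{25839}$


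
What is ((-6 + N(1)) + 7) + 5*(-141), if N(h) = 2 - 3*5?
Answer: -717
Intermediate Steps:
N(h) = -13 (N(h) = 2 - 15 = -13)
((-6 + N(1)) + 7) + 5*(-141) = ((-6 - 13) + 7) + 5*(-141) = (-19 + 7) - 705 = -12 - 705 = -717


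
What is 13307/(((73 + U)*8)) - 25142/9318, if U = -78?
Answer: -62500153/186360 ≈ -335.37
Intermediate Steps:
13307/(((73 + U)*8)) - 25142/9318 = 13307/(((73 - 78)*8)) - 25142/9318 = 13307/((-5*8)) - 25142*1/9318 = 13307/(-40) - 12571/4659 = 13307*(-1/40) - 12571/4659 = -13307/40 - 12571/4659 = -62500153/186360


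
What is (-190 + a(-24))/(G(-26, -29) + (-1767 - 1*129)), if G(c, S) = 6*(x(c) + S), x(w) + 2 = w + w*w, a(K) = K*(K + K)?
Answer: 481/909 ≈ 0.52915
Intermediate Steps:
a(K) = 2*K**2 (a(K) = K*(2*K) = 2*K**2)
x(w) = -2 + w + w**2 (x(w) = -2 + (w + w*w) = -2 + (w + w**2) = -2 + w + w**2)
G(c, S) = -12 + 6*S + 6*c + 6*c**2 (G(c, S) = 6*((-2 + c + c**2) + S) = 6*(-2 + S + c + c**2) = -12 + 6*S + 6*c + 6*c**2)
(-190 + a(-24))/(G(-26, -29) + (-1767 - 1*129)) = (-190 + 2*(-24)**2)/((-12 + 6*(-29) + 6*(-26) + 6*(-26)**2) + (-1767 - 1*129)) = (-190 + 2*576)/((-12 - 174 - 156 + 6*676) + (-1767 - 129)) = (-190 + 1152)/((-12 - 174 - 156 + 4056) - 1896) = 962/(3714 - 1896) = 962/1818 = 962*(1/1818) = 481/909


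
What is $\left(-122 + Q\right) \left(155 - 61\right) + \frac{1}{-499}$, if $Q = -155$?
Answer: $- \frac{12992963}{499} \approx -26038.0$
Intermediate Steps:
$\left(-122 + Q\right) \left(155 - 61\right) + \frac{1}{-499} = \left(-122 - 155\right) \left(155 - 61\right) + \frac{1}{-499} = \left(-277\right) 94 - \frac{1}{499} = -26038 - \frac{1}{499} = - \frac{12992963}{499}$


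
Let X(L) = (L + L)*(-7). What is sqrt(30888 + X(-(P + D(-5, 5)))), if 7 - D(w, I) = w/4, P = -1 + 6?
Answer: sqrt(124294)/2 ≈ 176.28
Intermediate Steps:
P = 5
D(w, I) = 7 - w/4
X(L) = -14*L (X(L) = (2*L)*(-7) = -14*L)
sqrt(30888 + X(-(P + D(-5, 5)))) = sqrt(30888 - (-14)*(5 + (7 - 1/4*(-5)))) = sqrt(30888 - (-14)*(5 + (7 + 5/4))) = sqrt(30888 - (-14)*(5 + 33/4)) = sqrt(30888 - (-14)*53/4) = sqrt(30888 - 14*(-53/4)) = sqrt(30888 + 371/2) = sqrt(62147/2) = sqrt(124294)/2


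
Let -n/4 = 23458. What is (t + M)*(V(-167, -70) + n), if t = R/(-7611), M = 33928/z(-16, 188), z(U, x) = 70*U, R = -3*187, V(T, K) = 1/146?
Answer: 147039669017627/51856280 ≈ 2.8355e+6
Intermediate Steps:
V(T, K) = 1/146
R = -561
n = -93832 (n = -4*23458 = -93832)
M = -4241/140 (M = 33928/((70*(-16))) = 33928/(-1120) = 33928*(-1/1120) = -4241/140 ≈ -30.293)
t = 187/2537 (t = -561/(-7611) = -561*(-1/7611) = 187/2537 ≈ 0.073709)
(t + M)*(V(-167, -70) + n) = (187/2537 - 4241/140)*(1/146 - 93832) = -10733237/355180*(-13699471/146) = 147039669017627/51856280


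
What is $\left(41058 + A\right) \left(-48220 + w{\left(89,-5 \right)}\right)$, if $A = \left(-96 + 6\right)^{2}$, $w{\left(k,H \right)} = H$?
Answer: $-2370644550$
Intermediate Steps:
$A = 8100$ ($A = \left(-90\right)^{2} = 8100$)
$\left(41058 + A\right) \left(-48220 + w{\left(89,-5 \right)}\right) = \left(41058 + 8100\right) \left(-48220 - 5\right) = 49158 \left(-48225\right) = -2370644550$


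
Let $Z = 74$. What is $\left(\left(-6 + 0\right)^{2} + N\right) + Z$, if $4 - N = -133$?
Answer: $247$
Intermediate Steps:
$N = 137$ ($N = 4 - -133 = 4 + 133 = 137$)
$\left(\left(-6 + 0\right)^{2} + N\right) + Z = \left(\left(-6 + 0\right)^{2} + 137\right) + 74 = \left(\left(-6\right)^{2} + 137\right) + 74 = \left(36 + 137\right) + 74 = 173 + 74 = 247$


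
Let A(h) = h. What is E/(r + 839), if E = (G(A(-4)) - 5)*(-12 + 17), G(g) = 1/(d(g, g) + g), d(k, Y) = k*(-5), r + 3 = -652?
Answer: -395/2944 ≈ -0.13417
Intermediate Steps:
r = -655 (r = -3 - 652 = -655)
d(k, Y) = -5*k
G(g) = -1/(4*g) (G(g) = 1/(-5*g + g) = 1/(-4*g) = -1/(4*g))
E = -395/16 (E = (-¼/(-4) - 5)*(-12 + 17) = (-¼*(-¼) - 5)*5 = (1/16 - 5)*5 = -79/16*5 = -395/16 ≈ -24.688)
E/(r + 839) = -395/(16*(-655 + 839)) = -395/16/184 = -395/16*1/184 = -395/2944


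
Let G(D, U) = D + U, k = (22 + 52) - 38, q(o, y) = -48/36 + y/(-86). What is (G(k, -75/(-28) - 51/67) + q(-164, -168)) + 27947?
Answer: 6772612025/242004 ≈ 27986.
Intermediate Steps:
q(o, y) = -4/3 - y/86 (q(o, y) = -48*1/36 + y*(-1/86) = -4/3 - y/86)
k = 36 (k = 74 - 38 = 36)
(G(k, -75/(-28) - 51/67) + q(-164, -168)) + 27947 = ((36 + (-75/(-28) - 51/67)) + (-4/3 - 1/86*(-168))) + 27947 = ((36 + (-75*(-1/28) - 51*1/67)) + (-4/3 + 84/43)) + 27947 = ((36 + (75/28 - 51/67)) + 80/129) + 27947 = ((36 + 3597/1876) + 80/129) + 27947 = (71133/1876 + 80/129) + 27947 = 9326237/242004 + 27947 = 6772612025/242004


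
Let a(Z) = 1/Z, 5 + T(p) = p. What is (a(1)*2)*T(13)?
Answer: 16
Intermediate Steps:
T(p) = -5 + p
a(Z) = 1/Z
(a(1)*2)*T(13) = (2/1)*(-5 + 13) = (1*2)*8 = 2*8 = 16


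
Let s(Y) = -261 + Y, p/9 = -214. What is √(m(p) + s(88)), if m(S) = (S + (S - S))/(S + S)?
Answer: I*√690/2 ≈ 13.134*I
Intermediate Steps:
p = -1926 (p = 9*(-214) = -1926)
m(S) = ½ (m(S) = (S + 0)/((2*S)) = S*(1/(2*S)) = ½)
√(m(p) + s(88)) = √(½ + (-261 + 88)) = √(½ - 173) = √(-345/2) = I*√690/2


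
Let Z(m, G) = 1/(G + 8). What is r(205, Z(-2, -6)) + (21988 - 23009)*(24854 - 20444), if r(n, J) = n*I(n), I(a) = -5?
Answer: -4503635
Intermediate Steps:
Z(m, G) = 1/(8 + G)
r(n, J) = -5*n (r(n, J) = n*(-5) = -5*n)
r(205, Z(-2, -6)) + (21988 - 23009)*(24854 - 20444) = -5*205 + (21988 - 23009)*(24854 - 20444) = -1025 - 1021*4410 = -1025 - 4502610 = -4503635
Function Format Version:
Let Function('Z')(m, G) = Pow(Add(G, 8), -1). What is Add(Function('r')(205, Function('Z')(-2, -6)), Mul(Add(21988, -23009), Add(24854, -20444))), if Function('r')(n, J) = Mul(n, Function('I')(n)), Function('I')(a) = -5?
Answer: -4503635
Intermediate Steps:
Function('Z')(m, G) = Pow(Add(8, G), -1)
Function('r')(n, J) = Mul(-5, n) (Function('r')(n, J) = Mul(n, -5) = Mul(-5, n))
Add(Function('r')(205, Function('Z')(-2, -6)), Mul(Add(21988, -23009), Add(24854, -20444))) = Add(Mul(-5, 205), Mul(Add(21988, -23009), Add(24854, -20444))) = Add(-1025, Mul(-1021, 4410)) = Add(-1025, -4502610) = -4503635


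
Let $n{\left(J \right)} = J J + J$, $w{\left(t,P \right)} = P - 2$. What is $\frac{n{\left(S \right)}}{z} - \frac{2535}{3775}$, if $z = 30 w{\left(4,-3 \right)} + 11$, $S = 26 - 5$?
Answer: $- \frac{419283}{104945} \approx -3.9953$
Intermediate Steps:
$w{\left(t,P \right)} = -2 + P$
$S = 21$ ($S = 26 - 5 = 21$)
$z = -139$ ($z = 30 \left(-2 - 3\right) + 11 = 30 \left(-5\right) + 11 = -150 + 11 = -139$)
$n{\left(J \right)} = J + J^{2}$ ($n{\left(J \right)} = J^{2} + J = J + J^{2}$)
$\frac{n{\left(S \right)}}{z} - \frac{2535}{3775} = \frac{21 \left(1 + 21\right)}{-139} - \frac{2535}{3775} = 21 \cdot 22 \left(- \frac{1}{139}\right) - \frac{507}{755} = 462 \left(- \frac{1}{139}\right) - \frac{507}{755} = - \frac{462}{139} - \frac{507}{755} = - \frac{419283}{104945}$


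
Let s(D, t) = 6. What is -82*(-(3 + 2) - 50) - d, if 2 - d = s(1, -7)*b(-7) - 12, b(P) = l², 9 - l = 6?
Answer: 4550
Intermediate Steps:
l = 3 (l = 9 - 1*6 = 9 - 6 = 3)
b(P) = 9 (b(P) = 3² = 9)
d = -40 (d = 2 - (6*9 - 12) = 2 - (54 - 12) = 2 - 1*42 = 2 - 42 = -40)
-82*(-(3 + 2) - 50) - d = -82*(-(3 + 2) - 50) - 1*(-40) = -82*(-1*5 - 50) + 40 = -82*(-5 - 50) + 40 = -82*(-55) + 40 = 4510 + 40 = 4550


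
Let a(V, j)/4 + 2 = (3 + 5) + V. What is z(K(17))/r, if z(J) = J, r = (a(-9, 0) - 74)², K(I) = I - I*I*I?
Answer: -1224/1849 ≈ -0.66198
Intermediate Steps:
a(V, j) = 24 + 4*V (a(V, j) = -8 + 4*((3 + 5) + V) = -8 + 4*(8 + V) = -8 + (32 + 4*V) = 24 + 4*V)
K(I) = I - I³ (K(I) = I - I²*I = I - I³)
r = 7396 (r = ((24 + 4*(-9)) - 74)² = ((24 - 36) - 74)² = (-12 - 74)² = (-86)² = 7396)
z(K(17))/r = (17 - 1*17³)/7396 = (17 - 1*4913)*(1/7396) = (17 - 4913)*(1/7396) = -4896*1/7396 = -1224/1849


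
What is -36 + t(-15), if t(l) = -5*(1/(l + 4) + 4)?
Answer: -611/11 ≈ -55.545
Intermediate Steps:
t(l) = -20 - 5/(4 + l) (t(l) = -5*(1/(4 + l) + 4) = -5*(4 + 1/(4 + l)) = -20 - 5/(4 + l))
-36 + t(-15) = -36 + 5*(-17 - 4*(-15))/(4 - 15) = -36 + 5*(-17 + 60)/(-11) = -36 + 5*(-1/11)*43 = -36 - 215/11 = -611/11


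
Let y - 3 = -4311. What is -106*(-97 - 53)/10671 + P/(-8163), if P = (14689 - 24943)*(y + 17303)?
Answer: 158005370170/9678597 ≈ 16325.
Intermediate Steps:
y = -4308 (y = 3 - 4311 = -4308)
P = -133250730 (P = (14689 - 24943)*(-4308 + 17303) = -10254*12995 = -133250730)
-106*(-97 - 53)/10671 + P/(-8163) = -106*(-97 - 53)/10671 - 133250730/(-8163) = -106*(-150)*(1/10671) - 133250730*(-1/8163) = 15900*(1/10671) + 44416910/2721 = 5300/3557 + 44416910/2721 = 158005370170/9678597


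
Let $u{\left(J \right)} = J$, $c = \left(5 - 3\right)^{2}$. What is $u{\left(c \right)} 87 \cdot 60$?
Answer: $20880$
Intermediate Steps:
$c = 4$ ($c = 2^{2} = 4$)
$u{\left(c \right)} 87 \cdot 60 = 4 \cdot 87 \cdot 60 = 348 \cdot 60 = 20880$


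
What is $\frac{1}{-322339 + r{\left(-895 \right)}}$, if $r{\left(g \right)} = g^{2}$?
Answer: $\frac{1}{478686} \approx 2.0891 \cdot 10^{-6}$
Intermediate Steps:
$\frac{1}{-322339 + r{\left(-895 \right)}} = \frac{1}{-322339 + \left(-895\right)^{2}} = \frac{1}{-322339 + 801025} = \frac{1}{478686}$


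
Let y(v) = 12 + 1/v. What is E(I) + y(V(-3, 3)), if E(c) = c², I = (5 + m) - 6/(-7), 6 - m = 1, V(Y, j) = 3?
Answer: 19141/147 ≈ 130.21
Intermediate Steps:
m = 5 (m = 6 - 1*1 = 6 - 1 = 5)
I = 76/7 (I = (5 + 5) - 6/(-7) = 10 - 6*(-⅐) = 10 + 6/7 = 76/7 ≈ 10.857)
E(I) + y(V(-3, 3)) = (76/7)² + (12 + 1/3) = 5776/49 + (12 + ⅓) = 5776/49 + 37/3 = 19141/147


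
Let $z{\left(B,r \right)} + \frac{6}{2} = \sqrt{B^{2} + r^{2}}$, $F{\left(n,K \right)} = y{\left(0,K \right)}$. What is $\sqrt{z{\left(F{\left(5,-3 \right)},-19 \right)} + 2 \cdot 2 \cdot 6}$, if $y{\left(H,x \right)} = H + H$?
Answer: $2 \sqrt{10} \approx 6.3246$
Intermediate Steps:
$y{\left(H,x \right)} = 2 H$
$F{\left(n,K \right)} = 0$ ($F{\left(n,K \right)} = 2 \cdot 0 = 0$)
$z{\left(B,r \right)} = -3 + \sqrt{B^{2} + r^{2}}$
$\sqrt{z{\left(F{\left(5,-3 \right)},-19 \right)} + 2 \cdot 2 \cdot 6} = \sqrt{\left(-3 + \sqrt{0^{2} + \left(-19\right)^{2}}\right) + 2 \cdot 2 \cdot 6} = \sqrt{\left(-3 + \sqrt{0 + 361}\right) + 4 \cdot 6} = \sqrt{\left(-3 + \sqrt{361}\right) + 24} = \sqrt{\left(-3 + 19\right) + 24} = \sqrt{16 + 24} = \sqrt{40} = 2 \sqrt{10}$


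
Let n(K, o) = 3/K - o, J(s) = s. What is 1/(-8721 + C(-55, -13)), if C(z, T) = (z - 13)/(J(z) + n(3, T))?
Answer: -41/357493 ≈ -0.00011469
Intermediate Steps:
n(K, o) = -o + 3/K
C(z, T) = (-13 + z)/(1 + z - T) (C(z, T) = (z - 13)/(z + (-T + 3/3)) = (-13 + z)/(z + (-T + 3*(⅓))) = (-13 + z)/(z + (-T + 1)) = (-13 + z)/(z + (1 - T)) = (-13 + z)/(1 + z - T))
1/(-8721 + C(-55, -13)) = 1/(-8721 + (-13 - 55)/(1 - 55 - 1*(-13))) = 1/(-8721 - 68/(1 - 55 + 13)) = 1/(-8721 - 68/(-41)) = 1/(-8721 - 1/41*(-68)) = 1/(-8721 + 68/41) = 1/(-357493/41) = -41/357493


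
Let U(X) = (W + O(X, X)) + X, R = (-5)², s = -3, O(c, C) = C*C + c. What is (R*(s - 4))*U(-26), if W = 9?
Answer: -110775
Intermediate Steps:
O(c, C) = c + C² (O(c, C) = C² + c = c + C²)
R = 25
U(X) = 9 + X² + 2*X (U(X) = (9 + (X + X²)) + X = (9 + X + X²) + X = 9 + X² + 2*X)
(R*(s - 4))*U(-26) = (25*(-3 - 4))*(9 + (-26)² + 2*(-26)) = (25*(-7))*(9 + 676 - 52) = -175*633 = -110775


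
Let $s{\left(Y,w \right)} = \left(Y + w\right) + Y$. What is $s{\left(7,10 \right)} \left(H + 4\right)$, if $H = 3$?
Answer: $168$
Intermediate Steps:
$s{\left(Y,w \right)} = w + 2 Y$
$s{\left(7,10 \right)} \left(H + 4\right) = \left(10 + 2 \cdot 7\right) \left(3 + 4\right) = \left(10 + 14\right) 7 = 24 \cdot 7 = 168$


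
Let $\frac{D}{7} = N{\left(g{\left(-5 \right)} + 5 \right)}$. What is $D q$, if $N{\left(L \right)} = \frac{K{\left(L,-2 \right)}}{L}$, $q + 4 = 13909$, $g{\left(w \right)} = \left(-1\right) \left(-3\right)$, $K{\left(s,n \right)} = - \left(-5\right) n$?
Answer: $- \frac{486675}{4} \approx -1.2167 \cdot 10^{5}$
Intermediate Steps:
$K{\left(s,n \right)} = 5 n$
$g{\left(w \right)} = 3$
$q = 13905$ ($q = -4 + 13909 = 13905$)
$N{\left(L \right)} = - \frac{10}{L}$ ($N{\left(L \right)} = \frac{5 \left(-2\right)}{L} = - \frac{10}{L}$)
$D = - \frac{35}{4}$ ($D = 7 \left(- \frac{10}{3 + 5}\right) = 7 \left(- \frac{10}{8}\right) = 7 \left(\left(-10\right) \frac{1}{8}\right) = 7 \left(- \frac{5}{4}\right) = - \frac{35}{4} \approx -8.75$)
$D q = \left(- \frac{35}{4}\right) 13905 = - \frac{486675}{4}$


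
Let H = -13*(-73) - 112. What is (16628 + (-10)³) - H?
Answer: 14791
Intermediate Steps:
H = 837 (H = 949 - 112 = 837)
(16628 + (-10)³) - H = (16628 + (-10)³) - 1*837 = (16628 - 1000) - 837 = 15628 - 837 = 14791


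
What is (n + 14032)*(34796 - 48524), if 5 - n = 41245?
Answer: 373511424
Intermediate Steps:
n = -41240 (n = 5 - 1*41245 = 5 - 41245 = -41240)
(n + 14032)*(34796 - 48524) = (-41240 + 14032)*(34796 - 48524) = -27208*(-13728) = 373511424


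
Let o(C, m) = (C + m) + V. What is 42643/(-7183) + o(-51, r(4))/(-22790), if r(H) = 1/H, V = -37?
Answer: -3884814647/654802280 ≈ -5.9328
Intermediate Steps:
o(C, m) = -37 + C + m (o(C, m) = (C + m) - 37 = -37 + C + m)
42643/(-7183) + o(-51, r(4))/(-22790) = 42643/(-7183) + (-37 - 51 + 1/4)/(-22790) = 42643*(-1/7183) + (-37 - 51 + ¼)*(-1/22790) = -42643/7183 - 351/4*(-1/22790) = -42643/7183 + 351/91160 = -3884814647/654802280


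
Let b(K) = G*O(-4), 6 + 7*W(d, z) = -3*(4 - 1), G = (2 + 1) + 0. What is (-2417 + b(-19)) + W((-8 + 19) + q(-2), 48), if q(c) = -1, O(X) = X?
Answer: -17018/7 ≈ -2431.1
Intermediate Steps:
G = 3 (G = 3 + 0 = 3)
W(d, z) = -15/7 (W(d, z) = -6/7 + (-3*(4 - 1))/7 = -6/7 + (-3*3)/7 = -6/7 + (1/7)*(-9) = -6/7 - 9/7 = -15/7)
b(K) = -12 (b(K) = 3*(-4) = -12)
(-2417 + b(-19)) + W((-8 + 19) + q(-2), 48) = (-2417 - 12) - 15/7 = -2429 - 15/7 = -17018/7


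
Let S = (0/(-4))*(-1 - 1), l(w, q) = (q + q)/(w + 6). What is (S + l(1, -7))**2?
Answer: 4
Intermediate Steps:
l(w, q) = 2*q/(6 + w) (l(w, q) = (2*q)/(6 + w) = 2*q/(6 + w))
S = 0 (S = (0*(-1/4))*(-2) = 0*(-2) = 0)
(S + l(1, -7))**2 = (0 + 2*(-7)/(6 + 1))**2 = (0 + 2*(-7)/7)**2 = (0 + 2*(-7)*(1/7))**2 = (0 - 2)**2 = (-2)**2 = 4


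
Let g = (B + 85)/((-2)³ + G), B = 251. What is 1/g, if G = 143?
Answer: 45/112 ≈ 0.40179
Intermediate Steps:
g = 112/45 (g = (251 + 85)/((-2)³ + 143) = 336/(-8 + 143) = 336/135 = 336*(1/135) = 112/45 ≈ 2.4889)
1/g = 1/(112/45) = 45/112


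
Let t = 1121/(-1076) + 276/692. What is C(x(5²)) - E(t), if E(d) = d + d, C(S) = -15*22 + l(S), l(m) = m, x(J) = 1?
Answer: -30501657/93074 ≈ -327.71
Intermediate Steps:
C(S) = -330 + S (C(S) = -15*22 + S = -330 + S)
t = -119689/186148 (t = 1121*(-1/1076) + 276*(1/692) = -1121/1076 + 69/173 = -119689/186148 ≈ -0.64298)
E(d) = 2*d
C(x(5²)) - E(t) = (-330 + 1) - 2*(-119689)/186148 = -329 - 1*(-119689/93074) = -329 + 119689/93074 = -30501657/93074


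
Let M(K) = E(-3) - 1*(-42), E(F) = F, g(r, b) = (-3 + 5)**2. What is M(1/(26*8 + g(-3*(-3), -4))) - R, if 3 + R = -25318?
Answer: 25360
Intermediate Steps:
g(r, b) = 4 (g(r, b) = 2**2 = 4)
R = -25321 (R = -3 - 25318 = -25321)
M(K) = 39 (M(K) = -3 - 1*(-42) = -3 + 42 = 39)
M(1/(26*8 + g(-3*(-3), -4))) - R = 39 - 1*(-25321) = 39 + 25321 = 25360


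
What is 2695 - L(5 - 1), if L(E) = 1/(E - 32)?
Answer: 75461/28 ≈ 2695.0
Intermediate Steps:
L(E) = 1/(-32 + E)
2695 - L(5 - 1) = 2695 - 1/(-32 + (5 - 1)) = 2695 - 1/(-32 + 4) = 2695 - 1/(-28) = 2695 - 1*(-1/28) = 2695 + 1/28 = 75461/28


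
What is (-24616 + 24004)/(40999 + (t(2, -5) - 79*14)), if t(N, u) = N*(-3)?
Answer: -612/39887 ≈ -0.015343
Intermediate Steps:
t(N, u) = -3*N
(-24616 + 24004)/(40999 + (t(2, -5) - 79*14)) = (-24616 + 24004)/(40999 + (-3*2 - 79*14)) = -612/(40999 + (-6 - 1106)) = -612/(40999 - 1112) = -612/39887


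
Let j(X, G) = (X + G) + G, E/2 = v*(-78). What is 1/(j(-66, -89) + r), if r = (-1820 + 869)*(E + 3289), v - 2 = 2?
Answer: -1/2534659 ≈ -3.9453e-7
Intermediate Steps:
v = 4 (v = 2 + 2 = 4)
E = -624 (E = 2*(4*(-78)) = 2*(-312) = -624)
j(X, G) = X + 2*G (j(X, G) = (G + X) + G = X + 2*G)
r = -2534415 (r = (-1820 + 869)*(-624 + 3289) = -951*2665 = -2534415)
1/(j(-66, -89) + r) = 1/((-66 + 2*(-89)) - 2534415) = 1/((-66 - 178) - 2534415) = 1/(-244 - 2534415) = 1/(-2534659) = -1/2534659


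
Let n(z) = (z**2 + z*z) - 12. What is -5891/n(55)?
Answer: -5891/6038 ≈ -0.97565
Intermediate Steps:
n(z) = -12 + 2*z**2 (n(z) = (z**2 + z**2) - 12 = 2*z**2 - 12 = -12 + 2*z**2)
-5891/n(55) = -5891/(-12 + 2*55**2) = -5891/(-12 + 2*3025) = -5891/(-12 + 6050) = -5891/6038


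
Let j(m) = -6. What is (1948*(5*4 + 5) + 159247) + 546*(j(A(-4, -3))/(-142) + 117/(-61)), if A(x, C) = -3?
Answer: 896182753/4331 ≈ 2.0692e+5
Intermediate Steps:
(1948*(5*4 + 5) + 159247) + 546*(j(A(-4, -3))/(-142) + 117/(-61)) = (1948*(5*4 + 5) + 159247) + 546*(-6/(-142) + 117/(-61)) = (1948*(20 + 5) + 159247) + 546*(-6*(-1/142) + 117*(-1/61)) = (1948*25 + 159247) + 546*(3/71 - 117/61) = (48700 + 159247) + 546*(-8124/4331) = 207947 - 4435704/4331 = 896182753/4331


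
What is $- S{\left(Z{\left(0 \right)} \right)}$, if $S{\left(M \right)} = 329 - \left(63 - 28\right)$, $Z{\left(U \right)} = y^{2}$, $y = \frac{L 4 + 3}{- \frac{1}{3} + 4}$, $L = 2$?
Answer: $-294$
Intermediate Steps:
$y = 3$ ($y = \frac{2 \cdot 4 + 3}{- \frac{1}{3} + 4} = \frac{8 + 3}{\left(-1\right) \frac{1}{3} + 4} = \frac{11}{- \frac{1}{3} + 4} = \frac{11}{\frac{11}{3}} = 11 \cdot \frac{3}{11} = 3$)
$Z{\left(U \right)} = 9$ ($Z{\left(U \right)} = 3^{2} = 9$)
$S{\left(M \right)} = 294$ ($S{\left(M \right)} = 329 - 35 = 294$)
$- S{\left(Z{\left(0 \right)} \right)} = \left(-1\right) 294 = -294$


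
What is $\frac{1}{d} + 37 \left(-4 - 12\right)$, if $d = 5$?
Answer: $- \frac{2959}{5} \approx -591.8$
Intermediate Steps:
$\frac{1}{d} + 37 \left(-4 - 12\right) = \frac{1}{5} + 37 \left(-4 - 12\right) = \frac{1}{5} + 37 \left(-16\right) = \frac{1}{5} - 592 = - \frac{2959}{5}$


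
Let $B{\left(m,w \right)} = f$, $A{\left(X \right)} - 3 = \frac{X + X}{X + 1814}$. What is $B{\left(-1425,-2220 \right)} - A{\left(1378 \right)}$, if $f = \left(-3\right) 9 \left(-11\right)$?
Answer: $\frac{233923}{798} \approx 293.14$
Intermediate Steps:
$A{\left(X \right)} = 3 + \frac{2 X}{1814 + X}$ ($A{\left(X \right)} = 3 + \frac{X + X}{X + 1814} = 3 + \frac{2 X}{1814 + X}$)
$f = 297$ ($f = \left(-27\right) \left(-11\right) = 297$)
$B{\left(m,w \right)} = 297$
$B{\left(-1425,-2220 \right)} - A{\left(1378 \right)} = 297 - \frac{5442 + 5 \cdot 1378}{1814 + 1378} = 297 - \frac{5442 + 6890}{3192} = 297 - \frac{1}{3192} \cdot 12332 = 297 - \frac{3083}{798} = \frac{233923}{798}$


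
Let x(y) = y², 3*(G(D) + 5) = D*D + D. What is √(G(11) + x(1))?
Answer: 2*√10 ≈ 6.3246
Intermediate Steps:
G(D) = -5 + D/3 + D²/3 (G(D) = -5 + (D*D + D)/3 = -5 + (D² + D)/3 = -5 + (D + D²)/3 = -5 + (D/3 + D²/3) = -5 + D/3 + D²/3)
√(G(11) + x(1)) = √((-5 + (⅓)*11 + (⅓)*11²) + 1²) = √((-5 + 11/3 + (⅓)*121) + 1) = √((-5 + 11/3 + 121/3) + 1) = √(39 + 1) = √40 = 2*√10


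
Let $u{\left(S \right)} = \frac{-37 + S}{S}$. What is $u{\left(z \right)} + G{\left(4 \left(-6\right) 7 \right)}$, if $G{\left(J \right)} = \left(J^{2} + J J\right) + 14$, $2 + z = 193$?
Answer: $\frac{10784396}{191} \approx 56463.0$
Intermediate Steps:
$z = 191$ ($z = -2 + 193 = 191$)
$G{\left(J \right)} = 14 + 2 J^{2}$ ($G{\left(J \right)} = \left(J^{2} + J^{2}\right) + 14 = 2 J^{2} + 14 = 14 + 2 J^{2}$)
$u{\left(S \right)} = \frac{-37 + S}{S}$
$u{\left(z \right)} + G{\left(4 \left(-6\right) 7 \right)} = \frac{-37 + 191}{191} + \left(14 + 2 \left(4 \left(-6\right) 7\right)^{2}\right) = \frac{1}{191} \cdot 154 + \left(14 + 2 \left(\left(-24\right) 7\right)^{2}\right) = \frac{154}{191} + \left(14 + 2 \left(-168\right)^{2}\right) = \frac{154}{191} + \left(14 + 2 \cdot 28224\right) = \frac{154}{191} + \left(14 + 56448\right) = \frac{154}{191} + 56462 = \frac{10784396}{191}$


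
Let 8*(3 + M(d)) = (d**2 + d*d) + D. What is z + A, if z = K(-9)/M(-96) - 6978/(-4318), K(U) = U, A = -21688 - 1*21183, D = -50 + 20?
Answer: -94498663636/2204339 ≈ -42869.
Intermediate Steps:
D = -30
A = -42871 (A = -21688 - 21183 = -42871)
M(d) = -27/4 + d**2/4 (M(d) = -3 + ((d**2 + d*d) - 30)/8 = -3 + ((d**2 + d**2) - 30)/8 = -3 + (2*d**2 - 30)/8 = -3 + (-30 + 2*d**2)/8 = -3 + (-15/4 + d**2/4) = -27/4 + d**2/4)
z = 3553633/2204339 (z = -9/(-27/4 + (1/4)*(-96)**2) - 6978/(-4318) = -9/(-27/4 + (1/4)*9216) - 6978*(-1/4318) = -9/(-27/4 + 2304) + 3489/2159 = -9/9189/4 + 3489/2159 = -9*4/9189 + 3489/2159 = -4/1021 + 3489/2159 = 3553633/2204339 ≈ 1.6121)
z + A = 3553633/2204339 - 42871 = -94498663636/2204339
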